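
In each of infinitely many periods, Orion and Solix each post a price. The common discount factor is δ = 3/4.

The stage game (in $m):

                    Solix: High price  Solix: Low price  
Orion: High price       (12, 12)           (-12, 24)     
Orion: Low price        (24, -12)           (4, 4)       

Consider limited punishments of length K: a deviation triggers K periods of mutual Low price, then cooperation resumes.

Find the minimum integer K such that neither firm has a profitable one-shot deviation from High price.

3

IC: δ(1−δ^K)/(1−δ) ≥ (24−12)/(12−4) = 3/2.
With δ = 3/4: need 1 − δ^K ≥ 3/2·(1−3/4)/(3/4), i.e. δ^K ≤ 0.5000.
Since (3/4)^2 = 0.5625 and (3/4)^3 = 0.4219, the smallest such K is 3.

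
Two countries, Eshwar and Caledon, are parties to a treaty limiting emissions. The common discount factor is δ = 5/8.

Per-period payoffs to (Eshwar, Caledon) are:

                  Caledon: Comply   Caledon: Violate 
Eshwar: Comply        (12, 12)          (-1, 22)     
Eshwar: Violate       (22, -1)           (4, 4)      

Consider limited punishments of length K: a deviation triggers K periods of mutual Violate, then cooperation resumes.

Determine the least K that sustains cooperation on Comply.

IC: δ(1−δ^K)/(1−δ) ≥ (22−12)/(12−4) = 5/4.
With δ = 5/8: need 1 − δ^K ≥ 5/4·(1−5/8)/(5/8), i.e. δ^K ≤ 0.2500.
Since (5/8)^2 = 0.3906 and (5/8)^3 = 0.2441, the smallest such K is 3.

3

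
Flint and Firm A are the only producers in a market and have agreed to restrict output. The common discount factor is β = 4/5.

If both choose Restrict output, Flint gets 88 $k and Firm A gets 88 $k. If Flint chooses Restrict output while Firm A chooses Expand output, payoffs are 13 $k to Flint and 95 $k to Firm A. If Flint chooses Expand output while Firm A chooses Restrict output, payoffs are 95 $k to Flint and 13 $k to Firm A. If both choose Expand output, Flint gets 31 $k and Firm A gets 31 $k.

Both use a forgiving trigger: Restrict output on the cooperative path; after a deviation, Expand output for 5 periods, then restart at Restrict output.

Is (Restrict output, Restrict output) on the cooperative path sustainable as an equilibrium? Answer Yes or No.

A one-shot deviation gives 95 now, then 31 for 5 periods, then back to 88.
Gain from deviating: (95−88) today; loss: (88−31) in each of the next 5 periods.
No-deviation condition: (88−31)(β+…+β^5) ≥ 95−88, i.e. β+…+β^5 ≥ 7/57.
At β = 4/5: β+…+β^5 = 2.6893 ≥ 0.1228.
So cooperation is sustainable.

Yes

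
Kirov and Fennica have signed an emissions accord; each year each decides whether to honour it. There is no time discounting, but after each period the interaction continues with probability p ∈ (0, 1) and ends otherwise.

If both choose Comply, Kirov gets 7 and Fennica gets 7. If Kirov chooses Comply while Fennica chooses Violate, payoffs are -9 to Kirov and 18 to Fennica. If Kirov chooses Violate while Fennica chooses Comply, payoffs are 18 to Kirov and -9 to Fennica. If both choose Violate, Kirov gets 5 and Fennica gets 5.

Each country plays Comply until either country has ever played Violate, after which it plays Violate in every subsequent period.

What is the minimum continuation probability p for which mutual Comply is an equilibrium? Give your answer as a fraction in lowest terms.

With no time discounting, the continuation probability p plays the role of the discount factor.
Grim-trigger IC: 7/(1−p) ≥ 18 + 5p/(1−p) ⇒ p ≥ (18−7)/(18−5) = 11/13.

11/13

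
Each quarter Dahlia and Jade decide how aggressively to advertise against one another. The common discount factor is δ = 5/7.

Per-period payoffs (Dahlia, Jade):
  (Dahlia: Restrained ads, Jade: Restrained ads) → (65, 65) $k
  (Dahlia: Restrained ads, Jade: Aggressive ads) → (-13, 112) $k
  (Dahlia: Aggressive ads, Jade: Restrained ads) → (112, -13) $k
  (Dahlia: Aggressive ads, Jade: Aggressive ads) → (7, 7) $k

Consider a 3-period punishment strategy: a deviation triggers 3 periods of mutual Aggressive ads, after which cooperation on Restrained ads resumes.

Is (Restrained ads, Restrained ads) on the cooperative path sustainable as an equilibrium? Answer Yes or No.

A one-shot deviation gives 112 now, then 7 for 3 periods, then back to 65.
Gain from deviating: (112−65) today; loss: (65−7) in each of the next 3 periods.
No-deviation condition: (65−7)(δ+…+δ^3) ≥ 112−65, i.e. δ+…+δ^3 ≥ 47/58.
At δ = 5/7: δ+…+δ^3 = 1.5889 ≥ 0.8103.
So cooperation is sustainable.

Yes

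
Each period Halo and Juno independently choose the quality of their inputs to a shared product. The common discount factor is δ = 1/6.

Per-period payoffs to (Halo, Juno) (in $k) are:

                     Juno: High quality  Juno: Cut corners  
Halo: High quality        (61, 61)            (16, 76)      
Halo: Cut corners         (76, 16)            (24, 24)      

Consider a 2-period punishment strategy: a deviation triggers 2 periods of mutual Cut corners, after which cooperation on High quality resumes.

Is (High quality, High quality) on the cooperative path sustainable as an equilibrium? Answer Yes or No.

No

IC: δ+…+δ^2 ≥ (76−61)/(61−24) = 15/37.
At δ = 1/6: partial sum = 0.1944 < 0.4054. Cooperation not sustainable.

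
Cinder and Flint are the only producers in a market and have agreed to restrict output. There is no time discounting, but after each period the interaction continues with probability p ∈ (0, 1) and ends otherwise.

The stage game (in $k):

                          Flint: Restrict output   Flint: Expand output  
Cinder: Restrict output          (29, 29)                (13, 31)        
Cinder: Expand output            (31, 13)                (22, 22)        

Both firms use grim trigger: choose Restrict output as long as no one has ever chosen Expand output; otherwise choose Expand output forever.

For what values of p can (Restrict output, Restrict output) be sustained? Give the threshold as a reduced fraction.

With no time discounting, the continuation probability p plays the role of the discount factor.
Grim-trigger IC: 29/(1−p) ≥ 31 + 22p/(1−p) ⇒ p ≥ (31−29)/(31−22) = 2/9.

2/9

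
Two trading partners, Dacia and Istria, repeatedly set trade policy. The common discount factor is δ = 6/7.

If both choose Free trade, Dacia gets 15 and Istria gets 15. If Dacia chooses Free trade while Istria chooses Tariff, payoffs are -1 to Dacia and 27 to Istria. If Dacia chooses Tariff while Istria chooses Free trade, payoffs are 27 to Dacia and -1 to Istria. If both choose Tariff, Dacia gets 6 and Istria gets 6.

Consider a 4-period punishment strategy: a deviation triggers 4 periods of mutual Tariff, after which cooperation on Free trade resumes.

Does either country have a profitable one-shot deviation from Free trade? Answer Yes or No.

A one-shot deviation gives 27 now, then 6 for 4 periods, then back to 15.
Gain from deviating: (27−15) today; loss: (15−6) in each of the next 4 periods.
No-deviation condition: (15−6)(δ+…+δ^4) ≥ 27−15, i.e. δ+…+δ^4 ≥ 4/3.
At δ = 6/7: δ+…+δ^4 = 2.7613 ≥ 1.3333.
So cooperation is sustainable.

No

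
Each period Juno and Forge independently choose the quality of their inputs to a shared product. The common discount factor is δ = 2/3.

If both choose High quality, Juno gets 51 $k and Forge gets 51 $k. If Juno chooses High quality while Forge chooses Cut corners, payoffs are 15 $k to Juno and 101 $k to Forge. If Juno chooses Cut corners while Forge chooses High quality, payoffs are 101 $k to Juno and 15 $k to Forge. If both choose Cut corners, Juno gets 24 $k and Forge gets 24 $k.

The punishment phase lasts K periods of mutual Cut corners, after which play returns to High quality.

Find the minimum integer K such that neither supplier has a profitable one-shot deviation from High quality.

IC: δ(1−δ^K)/(1−δ) ≥ (101−51)/(51−24) = 50/27.
With δ = 2/3: need 1 − δ^K ≥ 50/27·(1−2/3)/(2/3), i.e. δ^K ≤ 0.0741.
Since (2/3)^6 = 0.0878 and (2/3)^7 = 0.0585, the smallest such K is 7.

7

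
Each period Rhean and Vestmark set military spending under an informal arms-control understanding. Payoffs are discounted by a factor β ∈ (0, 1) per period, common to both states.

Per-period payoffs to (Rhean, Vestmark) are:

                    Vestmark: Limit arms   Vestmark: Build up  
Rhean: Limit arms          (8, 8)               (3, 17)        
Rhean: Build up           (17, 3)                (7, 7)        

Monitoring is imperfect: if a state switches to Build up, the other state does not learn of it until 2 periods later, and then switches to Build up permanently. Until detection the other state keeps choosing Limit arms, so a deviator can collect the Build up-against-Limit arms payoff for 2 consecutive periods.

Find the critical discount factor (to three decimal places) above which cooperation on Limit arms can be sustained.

0.949

A deviator earns 17 for 2 periods, then 7 forever; cooperating earns 8 forever. Multiplying the IC by (1−β):
8 ≥ 17(1−β^2) + 7β^2, so 10·β^2 ≥ 9 and β^2 ≥ 9/10.
β ≥ (9/10)^(1/2) ≈ 0.949.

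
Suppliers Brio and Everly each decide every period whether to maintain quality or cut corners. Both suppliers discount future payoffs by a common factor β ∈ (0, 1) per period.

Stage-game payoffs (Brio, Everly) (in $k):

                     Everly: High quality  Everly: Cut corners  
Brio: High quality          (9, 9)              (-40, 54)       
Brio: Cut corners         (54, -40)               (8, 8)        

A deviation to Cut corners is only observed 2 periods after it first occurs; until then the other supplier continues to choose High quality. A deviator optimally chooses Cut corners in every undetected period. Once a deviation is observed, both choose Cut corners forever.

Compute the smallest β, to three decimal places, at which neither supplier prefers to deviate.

0.989

Deviating for the 2 undetected periods gains 54−9 = 45 per period over cooperation, then loses 9−8 = 1 per period forever once punishment starts.
Gain: 45(1 + β + … + β^1); loss: 1·β^2/(1−β).
No profitable deviation ⇔ 45(1−β^2) ≤ 1·β^2, i.e. β^2 ≥ 45/(45+1) = 45/46.
Hence β ≥ (45/46)^(1/2) ≈ 0.989.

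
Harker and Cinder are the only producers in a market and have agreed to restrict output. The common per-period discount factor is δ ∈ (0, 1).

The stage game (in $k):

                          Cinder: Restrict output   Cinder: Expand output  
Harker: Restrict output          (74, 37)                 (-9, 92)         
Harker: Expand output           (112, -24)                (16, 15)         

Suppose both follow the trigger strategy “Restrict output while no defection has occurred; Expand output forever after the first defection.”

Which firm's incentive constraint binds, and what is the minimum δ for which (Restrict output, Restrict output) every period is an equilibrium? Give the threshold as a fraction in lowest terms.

For Harker: deviation gain 112−74 = 38, per-period punishment loss 74−16 = 58. IC gives δ ≥ 38/96 = 19/48.
For Cinder: gain 55, loss 22 per period, so δ ≥ 55/77 = 5/7.
The tighter constraint is Cinder's, so cooperation needs δ ≥ 5/7.

Cinder; δ ≥ 5/7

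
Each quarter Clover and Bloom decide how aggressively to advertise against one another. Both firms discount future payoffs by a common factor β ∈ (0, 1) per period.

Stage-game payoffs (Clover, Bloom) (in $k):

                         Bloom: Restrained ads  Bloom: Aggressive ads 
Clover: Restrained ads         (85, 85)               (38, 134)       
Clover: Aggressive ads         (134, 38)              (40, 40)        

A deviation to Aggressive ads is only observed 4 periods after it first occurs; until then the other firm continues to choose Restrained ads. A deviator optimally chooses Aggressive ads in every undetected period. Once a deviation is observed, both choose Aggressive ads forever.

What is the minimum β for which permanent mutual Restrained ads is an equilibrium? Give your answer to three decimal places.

0.850

Deviating for the 4 undetected periods gains 134−85 = 49 per period over cooperation, then loses 85−40 = 45 per period forever once punishment starts.
Gain: 49(1 + β + … + β^3); loss: 45·β^4/(1−β).
No profitable deviation ⇔ 49(1−β^4) ≤ 45·β^4, i.e. β^4 ≥ 49/(49+45) = 49/94.
Hence β ≥ (49/94)^(1/4) ≈ 0.850.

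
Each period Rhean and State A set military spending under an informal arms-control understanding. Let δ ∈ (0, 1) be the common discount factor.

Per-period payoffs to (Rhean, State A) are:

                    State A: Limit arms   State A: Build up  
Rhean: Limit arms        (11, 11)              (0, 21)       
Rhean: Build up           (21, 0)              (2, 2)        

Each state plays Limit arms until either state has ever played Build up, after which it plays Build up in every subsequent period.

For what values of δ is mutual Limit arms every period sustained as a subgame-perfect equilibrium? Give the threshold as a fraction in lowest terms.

One-period gain from deviating is 21 − 11 = 10. The loss is 11 − 2 = 9 in every subsequent period, with present value 9·δ/(1−δ).
Deviation is unprofitable when 9·δ/(1−δ) ≥ 10, i.e. δ/(1−δ) ≥ 10/9.
Equivalently δ ≥ 10/(10+9) = 10/19.

10/19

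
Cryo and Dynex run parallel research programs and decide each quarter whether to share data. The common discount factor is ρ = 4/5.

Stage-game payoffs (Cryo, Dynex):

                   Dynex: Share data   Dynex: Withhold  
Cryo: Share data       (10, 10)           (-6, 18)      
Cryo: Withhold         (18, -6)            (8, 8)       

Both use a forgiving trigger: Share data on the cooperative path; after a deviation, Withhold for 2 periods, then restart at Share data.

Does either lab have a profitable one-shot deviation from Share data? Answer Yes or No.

A one-shot deviation gives 18 now, then 8 for 2 periods, then back to 10.
Gain from deviating: (18−10) today; loss: (10−8) in each of the next 2 periods.
No-deviation condition: (10−8)(ρ+…+ρ^2) ≥ 18−10, i.e. ρ+…+ρ^2 ≥ 4.
At ρ = 4/5: ρ+…+ρ^2 = 1.4400 < 4.0000.
So cooperation is not sustainable.

Yes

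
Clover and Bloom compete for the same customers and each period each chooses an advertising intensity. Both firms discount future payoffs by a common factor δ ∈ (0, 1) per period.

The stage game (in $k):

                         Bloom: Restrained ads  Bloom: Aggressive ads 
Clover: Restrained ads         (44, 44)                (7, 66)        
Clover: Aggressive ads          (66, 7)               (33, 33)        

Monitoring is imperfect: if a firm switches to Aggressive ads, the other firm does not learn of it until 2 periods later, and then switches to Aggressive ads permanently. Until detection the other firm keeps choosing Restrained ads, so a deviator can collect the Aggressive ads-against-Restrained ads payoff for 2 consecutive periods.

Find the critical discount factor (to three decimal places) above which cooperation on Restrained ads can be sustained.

0.816

A deviator earns 66 for 2 periods, then 33 forever; cooperating earns 44 forever. Multiplying the IC by (1−δ):
44 ≥ 66(1−δ^2) + 33δ^2, so 33·δ^2 ≥ 22 and δ^2 ≥ 2/3.
δ ≥ (2/3)^(1/2) ≈ 0.816.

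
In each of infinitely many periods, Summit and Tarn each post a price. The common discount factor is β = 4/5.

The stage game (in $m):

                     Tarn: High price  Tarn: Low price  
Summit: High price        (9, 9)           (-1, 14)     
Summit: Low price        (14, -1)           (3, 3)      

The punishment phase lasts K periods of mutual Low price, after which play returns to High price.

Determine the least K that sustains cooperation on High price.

2

IC: β(1−β^K)/(1−β) ≥ (14−9)/(9−3) = 5/6.
With β = 4/5: need 1 − β^K ≥ 5/6·(1−4/5)/(4/5), i.e. β^K ≤ 0.7917.
Since (4/5)^1 = 0.8000 and (4/5)^2 = 0.6400, the smallest such K is 2.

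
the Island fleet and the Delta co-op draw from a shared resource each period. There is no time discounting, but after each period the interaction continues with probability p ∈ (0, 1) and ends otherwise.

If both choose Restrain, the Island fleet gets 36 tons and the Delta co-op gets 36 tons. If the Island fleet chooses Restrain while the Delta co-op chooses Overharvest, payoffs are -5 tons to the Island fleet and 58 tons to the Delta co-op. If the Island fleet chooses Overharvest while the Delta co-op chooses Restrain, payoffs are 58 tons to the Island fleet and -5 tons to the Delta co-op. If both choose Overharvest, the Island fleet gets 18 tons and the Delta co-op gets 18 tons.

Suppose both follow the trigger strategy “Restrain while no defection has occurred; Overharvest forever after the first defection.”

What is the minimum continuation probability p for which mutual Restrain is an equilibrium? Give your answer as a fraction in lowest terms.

11/20

With no time discounting, the continuation probability p plays the role of the discount factor.
Grim-trigger IC: 36/(1−p) ≥ 58 + 18p/(1−p) ⇒ p ≥ (58−36)/(58−18) = 11/20.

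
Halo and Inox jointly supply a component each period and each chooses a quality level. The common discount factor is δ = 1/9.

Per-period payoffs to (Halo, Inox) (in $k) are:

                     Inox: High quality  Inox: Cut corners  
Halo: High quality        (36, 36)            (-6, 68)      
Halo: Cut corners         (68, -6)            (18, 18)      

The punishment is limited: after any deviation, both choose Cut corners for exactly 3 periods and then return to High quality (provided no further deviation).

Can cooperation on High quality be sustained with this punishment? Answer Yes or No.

No

IC: δ+…+δ^3 ≥ (68−36)/(36−18) = 16/9.
At δ = 1/9: partial sum = 0.1248 < 1.7778. Cooperation not sustainable.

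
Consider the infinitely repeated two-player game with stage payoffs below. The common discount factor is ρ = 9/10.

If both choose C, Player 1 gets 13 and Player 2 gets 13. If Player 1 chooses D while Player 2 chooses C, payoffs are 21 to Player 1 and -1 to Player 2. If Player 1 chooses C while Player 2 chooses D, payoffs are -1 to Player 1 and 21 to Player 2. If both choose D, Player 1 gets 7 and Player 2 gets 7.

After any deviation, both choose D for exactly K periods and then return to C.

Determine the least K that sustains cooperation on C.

2

Need Σ_{k=1}^{K} ρ^k ≥ (21−13)/(13−7) = 1.3333 at ρ = 9/10.
At K = 1 the sum is 0.9000 < 1.3333; at K = 2 it is 1.7100 ≥ 1.3333.
So the minimum punishment length is K = 2.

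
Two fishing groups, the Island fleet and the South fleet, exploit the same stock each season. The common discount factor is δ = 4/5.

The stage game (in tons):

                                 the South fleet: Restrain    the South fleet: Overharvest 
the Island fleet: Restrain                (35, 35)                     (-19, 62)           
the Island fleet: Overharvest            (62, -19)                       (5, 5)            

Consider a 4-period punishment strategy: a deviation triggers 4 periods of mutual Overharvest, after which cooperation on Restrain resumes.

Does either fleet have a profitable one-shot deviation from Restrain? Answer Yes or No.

No

Comparing payoff streams over the 5 periods until play realigns: cooperate → 35(1+δ+…+δ^4); deviate → 62 + 5(δ+…+δ^4).
Cooperation is sustained iff (35−5)(δ+…+δ^4) ≥ 62−35.
δ+…+δ^4 = 4/5·(1−(4/5)^4)/(1−4/5) = 2.3616, and (62−35)/(35−5) = 0.9000.
2.3616 ≥ 0.9000, so cooperation is sustainable.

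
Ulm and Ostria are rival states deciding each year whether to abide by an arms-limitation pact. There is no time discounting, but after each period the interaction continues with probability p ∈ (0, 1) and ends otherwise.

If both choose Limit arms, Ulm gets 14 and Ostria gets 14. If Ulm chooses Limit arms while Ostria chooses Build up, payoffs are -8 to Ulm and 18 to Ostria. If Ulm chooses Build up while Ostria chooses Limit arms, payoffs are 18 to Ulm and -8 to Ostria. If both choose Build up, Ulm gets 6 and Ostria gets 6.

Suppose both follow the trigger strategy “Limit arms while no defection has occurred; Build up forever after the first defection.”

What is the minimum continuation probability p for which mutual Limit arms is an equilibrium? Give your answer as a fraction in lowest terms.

1/3

With no time discounting, the continuation probability p plays the role of the discount factor.
Grim-trigger IC: 14/(1−p) ≥ 18 + 6p/(1−p) ⇒ p ≥ (18−14)/(18−6) = 1/3.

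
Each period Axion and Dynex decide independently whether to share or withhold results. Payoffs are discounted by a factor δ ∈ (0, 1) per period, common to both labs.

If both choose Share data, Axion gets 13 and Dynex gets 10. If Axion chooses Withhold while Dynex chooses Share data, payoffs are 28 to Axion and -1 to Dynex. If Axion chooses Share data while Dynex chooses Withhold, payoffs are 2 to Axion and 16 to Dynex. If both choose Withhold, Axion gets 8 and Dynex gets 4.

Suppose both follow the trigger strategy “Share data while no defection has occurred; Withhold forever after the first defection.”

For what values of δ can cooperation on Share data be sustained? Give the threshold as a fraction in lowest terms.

Axion: cooperation gives 13 each period; deviation gives 28 once then 8 forever.
  13/(1−δ) ≥ 28 + 8δ/(1−δ) ⇒ δ ≥ 15/20 = 3/4.
Dynex: cooperation gives 10 each period; deviation gives 16 once then 4 forever.
  δ ≥ 6/12 = 1/2.
Both must hold, so the binding constraint is Axion's: δ ≥ 3/4.

3/4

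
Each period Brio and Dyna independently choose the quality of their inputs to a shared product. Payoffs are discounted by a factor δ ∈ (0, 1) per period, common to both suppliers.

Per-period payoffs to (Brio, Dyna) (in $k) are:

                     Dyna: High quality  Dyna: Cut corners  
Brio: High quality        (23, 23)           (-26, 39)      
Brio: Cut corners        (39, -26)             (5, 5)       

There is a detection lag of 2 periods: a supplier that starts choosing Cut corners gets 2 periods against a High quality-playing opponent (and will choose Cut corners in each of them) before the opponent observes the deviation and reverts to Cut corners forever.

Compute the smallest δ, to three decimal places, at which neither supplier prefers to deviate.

The best deviation is to choose Cut corners for all 2 undetected periods, earning 39 each, then 5 forever once detected.
Deviation value: 39(1−δ^2)/(1−δ) + 5δ^2/(1−δ); cooperation value: 23/(1−δ).
IC: 23 ≥ 39(1−δ^2) + 5δ^2 = 39 − 34δ^2.
So δ^2 ≥ 16/34 = 8/17, giving δ ≥ (8/17)^(1/2) ≈ 0.686.

0.686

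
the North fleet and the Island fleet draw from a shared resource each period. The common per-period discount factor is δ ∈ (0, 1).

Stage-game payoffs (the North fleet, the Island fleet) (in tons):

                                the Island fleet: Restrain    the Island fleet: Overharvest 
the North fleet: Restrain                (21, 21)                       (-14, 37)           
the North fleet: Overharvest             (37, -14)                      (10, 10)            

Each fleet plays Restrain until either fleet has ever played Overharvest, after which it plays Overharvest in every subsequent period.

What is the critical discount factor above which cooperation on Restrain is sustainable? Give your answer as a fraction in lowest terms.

16/27

Under grim trigger the critical discount factor is (T−C)/(T−P) with T = 37, C = 21, P = 10.
δ* = (37−21)/(37−10) = 16/27.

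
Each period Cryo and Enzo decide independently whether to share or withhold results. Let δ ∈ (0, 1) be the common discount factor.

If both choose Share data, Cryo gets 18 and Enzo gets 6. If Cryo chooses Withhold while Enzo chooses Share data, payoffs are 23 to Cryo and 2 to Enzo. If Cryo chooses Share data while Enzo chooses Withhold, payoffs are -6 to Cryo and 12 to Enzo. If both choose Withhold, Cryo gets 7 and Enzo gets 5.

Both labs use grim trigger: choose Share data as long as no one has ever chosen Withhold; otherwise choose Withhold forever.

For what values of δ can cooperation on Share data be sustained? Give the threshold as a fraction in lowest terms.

For Cryo: deviation gain 23−18 = 5, per-period punishment loss 18−7 = 11. IC gives δ ≥ 5/16.
For Enzo: gain 6, loss 1 per period, so δ ≥ 6/7.
The tighter constraint is Enzo's, so cooperation needs δ ≥ 6/7.

6/7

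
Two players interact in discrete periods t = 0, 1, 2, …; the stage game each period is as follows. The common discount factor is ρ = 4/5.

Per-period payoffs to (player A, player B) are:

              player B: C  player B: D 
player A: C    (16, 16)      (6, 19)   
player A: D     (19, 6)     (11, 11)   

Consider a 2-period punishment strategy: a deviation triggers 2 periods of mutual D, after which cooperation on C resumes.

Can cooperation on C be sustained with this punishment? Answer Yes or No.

IC: ρ+…+ρ^2 ≥ (19−16)/(16−11) = 3/5.
At ρ = 4/5: partial sum = 1.4400 ≥ 0.6000. Cooperation sustainable.

Yes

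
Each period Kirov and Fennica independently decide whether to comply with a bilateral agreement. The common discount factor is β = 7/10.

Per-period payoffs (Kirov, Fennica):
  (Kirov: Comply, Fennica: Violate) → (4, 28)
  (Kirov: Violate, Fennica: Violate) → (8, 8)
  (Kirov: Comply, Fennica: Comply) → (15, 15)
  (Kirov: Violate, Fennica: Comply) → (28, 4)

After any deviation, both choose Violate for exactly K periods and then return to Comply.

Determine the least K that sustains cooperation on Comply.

IC: β(1−β^K)/(1−β) ≥ (28−15)/(15−8) = 13/7.
With β = 7/10: need 1 − β^K ≥ 13/7·(1−7/10)/(7/10), i.e. β^K ≤ 0.2041.
Since (7/10)^4 = 0.2401 and (7/10)^5 = 0.1681, the smallest such K is 5.

5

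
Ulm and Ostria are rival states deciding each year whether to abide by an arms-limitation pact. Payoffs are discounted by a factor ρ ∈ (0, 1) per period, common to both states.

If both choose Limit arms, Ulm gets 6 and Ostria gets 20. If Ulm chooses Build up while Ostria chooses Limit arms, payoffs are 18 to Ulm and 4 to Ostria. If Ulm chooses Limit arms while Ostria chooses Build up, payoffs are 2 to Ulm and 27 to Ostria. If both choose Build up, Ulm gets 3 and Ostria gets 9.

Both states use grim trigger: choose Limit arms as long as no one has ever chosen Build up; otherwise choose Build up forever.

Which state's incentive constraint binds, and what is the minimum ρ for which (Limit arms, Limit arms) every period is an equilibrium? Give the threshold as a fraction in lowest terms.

Ulm; ρ ≥ 4/5

Ulm's threshold: (18−6)/(18−3) = 4/5.
Ostria's threshold: (27−20)/(27−9) = 7/18.
4/5 > 7/18, so Ulm binds and ρ* = 4/5.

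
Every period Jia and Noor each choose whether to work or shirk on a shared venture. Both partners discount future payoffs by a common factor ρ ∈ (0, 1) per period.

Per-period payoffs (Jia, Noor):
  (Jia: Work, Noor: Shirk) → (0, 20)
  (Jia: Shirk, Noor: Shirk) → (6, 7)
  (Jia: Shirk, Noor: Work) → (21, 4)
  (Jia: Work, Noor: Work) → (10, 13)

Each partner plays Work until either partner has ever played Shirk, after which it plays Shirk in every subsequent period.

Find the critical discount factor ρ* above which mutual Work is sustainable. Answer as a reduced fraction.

11/15

Jia: cooperation gives 10 each period; deviation gives 21 once then 6 forever.
  10/(1−ρ) ≥ 21 + 6ρ/(1−ρ) ⇒ ρ ≥ 11/15.
Noor: cooperation gives 13 each period; deviation gives 20 once then 7 forever.
  ρ ≥ 7/13.
Both must hold, so the binding constraint is Jia's: ρ ≥ 11/15.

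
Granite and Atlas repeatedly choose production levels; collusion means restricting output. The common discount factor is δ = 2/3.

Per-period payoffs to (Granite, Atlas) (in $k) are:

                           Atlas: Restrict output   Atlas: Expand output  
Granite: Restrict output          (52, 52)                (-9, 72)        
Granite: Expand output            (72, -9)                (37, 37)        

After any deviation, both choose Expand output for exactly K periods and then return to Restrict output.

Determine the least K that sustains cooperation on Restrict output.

3

IC: δ(1−δ^K)/(1−δ) ≥ (72−52)/(52−37) = 4/3.
With δ = 2/3: need 1 − δ^K ≥ 4/3·(1−2/3)/(2/3), i.e. δ^K ≤ 0.3333.
Since (2/3)^2 = 0.4444 and (2/3)^3 = 0.2963, the smallest such K is 3.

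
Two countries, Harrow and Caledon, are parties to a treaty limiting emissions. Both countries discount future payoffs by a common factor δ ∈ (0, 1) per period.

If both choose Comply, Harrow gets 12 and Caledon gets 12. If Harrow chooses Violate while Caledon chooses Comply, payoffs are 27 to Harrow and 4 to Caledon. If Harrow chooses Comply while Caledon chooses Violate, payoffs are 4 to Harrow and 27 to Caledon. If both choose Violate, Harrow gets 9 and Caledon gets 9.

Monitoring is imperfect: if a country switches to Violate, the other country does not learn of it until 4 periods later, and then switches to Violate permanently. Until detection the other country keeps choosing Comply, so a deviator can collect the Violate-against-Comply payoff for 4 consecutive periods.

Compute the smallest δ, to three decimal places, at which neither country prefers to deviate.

The best deviation is to choose Violate for all 4 undetected periods, earning 27 each, then 9 forever once detected.
Deviation value: 27(1−δ^4)/(1−δ) + 9δ^4/(1−δ); cooperation value: 12/(1−δ).
IC: 12 ≥ 27(1−δ^4) + 9δ^4 = 27 − 18δ^4.
So δ^4 ≥ 15/18 = 5/6, giving δ ≥ (5/6)^(1/4) ≈ 0.955.

0.955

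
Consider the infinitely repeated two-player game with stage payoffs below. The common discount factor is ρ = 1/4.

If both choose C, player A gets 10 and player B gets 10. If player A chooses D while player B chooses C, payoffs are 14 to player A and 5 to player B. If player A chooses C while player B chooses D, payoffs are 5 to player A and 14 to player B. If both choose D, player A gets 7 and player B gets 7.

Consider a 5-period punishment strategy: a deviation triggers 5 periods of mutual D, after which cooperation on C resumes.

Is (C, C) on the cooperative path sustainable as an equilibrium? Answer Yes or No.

No

A one-shot deviation gives 14 now, then 7 for 5 periods, then back to 10.
Gain from deviating: (14−10) today; loss: (10−7) in each of the next 5 periods.
No-deviation condition: (10−7)(ρ+…+ρ^5) ≥ 14−10, i.e. ρ+…+ρ^5 ≥ 4/3.
At ρ = 1/4: ρ+…+ρ^5 = 0.3330 < 1.3333.
So cooperation is not sustainable.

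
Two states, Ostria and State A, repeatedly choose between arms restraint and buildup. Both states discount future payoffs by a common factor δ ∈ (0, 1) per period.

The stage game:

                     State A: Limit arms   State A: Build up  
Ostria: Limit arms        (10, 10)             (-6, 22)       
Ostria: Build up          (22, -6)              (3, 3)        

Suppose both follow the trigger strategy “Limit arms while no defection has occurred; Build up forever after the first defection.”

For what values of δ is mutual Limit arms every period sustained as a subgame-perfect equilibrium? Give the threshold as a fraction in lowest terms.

10/(1−δ) ≥ 22 + 3δ/(1−δ)
10 ≥ 22 − 19δ
δ ≥ 12/19.

12/19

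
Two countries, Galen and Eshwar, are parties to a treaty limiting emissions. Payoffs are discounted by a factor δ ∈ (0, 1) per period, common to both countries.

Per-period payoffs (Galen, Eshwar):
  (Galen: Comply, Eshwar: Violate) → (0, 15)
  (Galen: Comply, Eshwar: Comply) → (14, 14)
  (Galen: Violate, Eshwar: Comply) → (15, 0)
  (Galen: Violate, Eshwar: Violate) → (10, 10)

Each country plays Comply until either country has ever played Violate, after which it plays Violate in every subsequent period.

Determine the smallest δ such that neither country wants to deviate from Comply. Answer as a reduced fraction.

Under grim trigger the critical discount factor is (T−C)/(T−P) with T = 15, C = 14, P = 10.
δ* = (15−14)/(15−10) = 1/5.

1/5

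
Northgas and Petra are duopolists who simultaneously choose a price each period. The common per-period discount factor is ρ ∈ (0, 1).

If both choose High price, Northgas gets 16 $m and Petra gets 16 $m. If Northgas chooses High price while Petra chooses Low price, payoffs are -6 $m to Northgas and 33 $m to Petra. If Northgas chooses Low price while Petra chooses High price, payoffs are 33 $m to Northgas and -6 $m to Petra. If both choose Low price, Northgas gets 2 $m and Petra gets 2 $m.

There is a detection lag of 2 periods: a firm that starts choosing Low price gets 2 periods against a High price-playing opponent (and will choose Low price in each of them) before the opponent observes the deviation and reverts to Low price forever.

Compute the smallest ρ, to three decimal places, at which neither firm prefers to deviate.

0.741

Deviating for the 2 undetected periods gains 33−16 = 17 per period over cooperation, then loses 16−2 = 14 per period forever once punishment starts.
Gain: 17(1 + ρ + … + ρ^1); loss: 14·ρ^2/(1−ρ).
No profitable deviation ⇔ 17(1−ρ^2) ≤ 14·ρ^2, i.e. ρ^2 ≥ 17/(17+14) = 17/31.
Hence ρ ≥ (17/31)^(1/2) ≈ 0.741.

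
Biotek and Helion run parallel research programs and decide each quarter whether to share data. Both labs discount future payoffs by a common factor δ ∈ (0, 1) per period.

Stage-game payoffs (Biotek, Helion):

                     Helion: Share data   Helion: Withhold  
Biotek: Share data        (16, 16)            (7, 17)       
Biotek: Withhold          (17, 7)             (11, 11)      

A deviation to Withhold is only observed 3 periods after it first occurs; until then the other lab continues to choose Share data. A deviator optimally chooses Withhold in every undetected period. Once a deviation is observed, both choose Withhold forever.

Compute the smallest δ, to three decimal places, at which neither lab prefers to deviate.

0.550

The best deviation is to choose Withhold for all 3 undetected periods, earning 17 each, then 11 forever once detected.
Deviation value: 17(1−δ^3)/(1−δ) + 11δ^3/(1−δ); cooperation value: 16/(1−δ).
IC: 16 ≥ 17(1−δ^3) + 11δ^3 = 17 − 6δ^3.
So δ^3 ≥ 1/6, giving δ ≥ (1/6)^(1/3) ≈ 0.550.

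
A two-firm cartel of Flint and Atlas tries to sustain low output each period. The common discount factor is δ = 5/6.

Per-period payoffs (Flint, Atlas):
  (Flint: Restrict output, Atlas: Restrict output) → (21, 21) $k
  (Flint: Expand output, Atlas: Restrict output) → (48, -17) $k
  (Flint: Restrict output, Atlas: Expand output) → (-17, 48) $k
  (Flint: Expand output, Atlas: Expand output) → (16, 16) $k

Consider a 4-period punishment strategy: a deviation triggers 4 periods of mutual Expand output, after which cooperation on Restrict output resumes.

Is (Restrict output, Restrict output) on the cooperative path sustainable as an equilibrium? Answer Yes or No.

A one-shot deviation gives 48 now, then 16 for 4 periods, then back to 21.
Gain from deviating: (48−21) today; loss: (21−16) in each of the next 4 periods.
No-deviation condition: (21−16)(δ+…+δ^4) ≥ 48−21, i.e. δ+…+δ^4 ≥ 27/5.
At δ = 5/6: δ+…+δ^4 = 2.5887 < 5.4000.
So cooperation is not sustainable.

No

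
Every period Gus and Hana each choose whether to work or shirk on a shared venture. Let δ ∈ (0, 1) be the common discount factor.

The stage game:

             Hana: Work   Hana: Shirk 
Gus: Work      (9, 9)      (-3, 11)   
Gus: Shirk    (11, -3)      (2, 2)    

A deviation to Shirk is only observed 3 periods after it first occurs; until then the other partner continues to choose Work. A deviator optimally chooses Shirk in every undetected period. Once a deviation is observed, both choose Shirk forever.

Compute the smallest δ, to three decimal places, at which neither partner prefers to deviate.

Deviating for the 3 undetected periods gains 11−9 = 2 per period over cooperation, then loses 9−2 = 7 per period forever once punishment starts.
Gain: 2(1 + δ + … + δ^2); loss: 7·δ^3/(1−δ).
No profitable deviation ⇔ 2(1−δ^3) ≤ 7·δ^3, i.e. δ^3 ≥ 2/(2+7) = 2/9.
Hence δ ≥ (2/9)^(1/3) ≈ 0.606.

0.606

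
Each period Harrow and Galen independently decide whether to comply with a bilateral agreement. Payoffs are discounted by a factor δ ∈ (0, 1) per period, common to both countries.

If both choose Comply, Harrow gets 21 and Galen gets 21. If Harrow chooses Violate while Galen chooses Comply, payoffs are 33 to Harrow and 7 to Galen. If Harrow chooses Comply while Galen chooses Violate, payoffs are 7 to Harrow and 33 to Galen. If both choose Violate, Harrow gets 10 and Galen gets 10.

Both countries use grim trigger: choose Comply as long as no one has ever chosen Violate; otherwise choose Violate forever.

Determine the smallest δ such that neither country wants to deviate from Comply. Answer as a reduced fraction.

12/23

Cooperation forever yields 21 each period: 21/(1−δ).
Deviating yields 33 once, then 10 forever: 33 + 10δ/(1−δ).
No profitable deviation requires 21/(1−δ) ≥ 33 + 10δ/(1−δ).
Multiplying by (1−δ): 21 ≥ 33(1−δ) + 10δ = 33 − 23δ.
So 23δ ≥ 12, i.e. δ ≥ 12/23.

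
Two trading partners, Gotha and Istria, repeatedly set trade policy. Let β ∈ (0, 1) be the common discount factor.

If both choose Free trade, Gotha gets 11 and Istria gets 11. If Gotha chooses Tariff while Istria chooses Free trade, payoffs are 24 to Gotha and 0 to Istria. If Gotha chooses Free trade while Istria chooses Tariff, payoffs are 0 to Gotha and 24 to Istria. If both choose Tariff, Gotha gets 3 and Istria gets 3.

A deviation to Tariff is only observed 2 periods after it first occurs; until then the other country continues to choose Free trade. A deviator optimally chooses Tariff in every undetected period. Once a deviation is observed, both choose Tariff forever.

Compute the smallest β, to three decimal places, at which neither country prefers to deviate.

A deviator earns 24 for 2 periods, then 3 forever; cooperating earns 11 forever. Multiplying the IC by (1−β):
11 ≥ 24(1−β^2) + 3β^2, so 21·β^2 ≥ 13 and β^2 ≥ 13/21.
β ≥ (13/21)^(1/2) ≈ 0.787.

0.787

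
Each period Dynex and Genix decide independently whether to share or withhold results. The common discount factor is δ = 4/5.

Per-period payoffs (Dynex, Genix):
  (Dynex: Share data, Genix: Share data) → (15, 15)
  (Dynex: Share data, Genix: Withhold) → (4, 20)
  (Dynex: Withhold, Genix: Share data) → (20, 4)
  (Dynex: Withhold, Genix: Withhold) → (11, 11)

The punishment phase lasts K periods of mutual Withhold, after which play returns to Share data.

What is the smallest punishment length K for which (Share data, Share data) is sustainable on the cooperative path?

2

No profitable deviation requires (15−11)(δ+…+δ^K) ≥ 20−15, i.e. δ+…+δ^K ≥ 5/4 ≈ 1.2500.
With δ = 4/5, the partial sums are K=1: 0.8000, K=2: 1.4400.
K = 2 is the first length at which the sum reaches 1.2500.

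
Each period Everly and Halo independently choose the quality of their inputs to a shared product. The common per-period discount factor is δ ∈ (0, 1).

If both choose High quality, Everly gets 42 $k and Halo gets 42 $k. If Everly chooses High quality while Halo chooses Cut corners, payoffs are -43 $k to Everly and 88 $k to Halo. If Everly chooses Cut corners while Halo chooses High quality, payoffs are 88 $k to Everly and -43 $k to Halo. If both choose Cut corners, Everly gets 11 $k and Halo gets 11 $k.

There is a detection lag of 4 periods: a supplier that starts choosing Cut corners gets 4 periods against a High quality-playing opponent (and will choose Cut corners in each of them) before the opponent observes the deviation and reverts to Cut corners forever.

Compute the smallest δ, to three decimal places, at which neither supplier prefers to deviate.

A deviator earns 88 for 4 periods, then 11 forever; cooperating earns 42 forever. Multiplying the IC by (1−δ):
42 ≥ 88(1−δ^4) + 11δ^4, so 77·δ^4 ≥ 46 and δ^4 ≥ 46/77.
δ ≥ (46/77)^(1/4) ≈ 0.879.

0.879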